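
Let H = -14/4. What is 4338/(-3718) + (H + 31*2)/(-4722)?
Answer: -6900513/5852132 ≈ -1.1791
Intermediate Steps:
H = -7/2 (H = -14*1/4 = -7/2 ≈ -3.5000)
4338/(-3718) + (H + 31*2)/(-4722) = 4338/(-3718) + (-7/2 + 31*2)/(-4722) = 4338*(-1/3718) + (-7/2 + 62)*(-1/4722) = -2169/1859 + (117/2)*(-1/4722) = -2169/1859 - 39/3148 = -6900513/5852132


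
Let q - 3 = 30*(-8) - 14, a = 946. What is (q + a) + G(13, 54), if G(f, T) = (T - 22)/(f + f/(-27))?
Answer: 117887/169 ≈ 697.56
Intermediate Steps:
q = -251 (q = 3 + (30*(-8) - 14) = 3 + (-240 - 14) = 3 - 254 = -251)
G(f, T) = 27*(-22 + T)/(26*f) (G(f, T) = (-22 + T)/(f + f*(-1/27)) = (-22 + T)/(f - f/27) = (-22 + T)/((26*f/27)) = (-22 + T)*(27/(26*f)) = 27*(-22 + T)/(26*f))
(q + a) + G(13, 54) = (-251 + 946) + (27/26)*(-22 + 54)/13 = 695 + (27/26)*(1/13)*32 = 695 + 432/169 = 117887/169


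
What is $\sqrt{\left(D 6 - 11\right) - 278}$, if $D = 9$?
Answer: $i \sqrt{235} \approx 15.33 i$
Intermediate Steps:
$\sqrt{\left(D 6 - 11\right) - 278} = \sqrt{\left(9 \cdot 6 - 11\right) - 278} = \sqrt{\left(54 - 11\right) - 278} = \sqrt{43 - 278} = \sqrt{-235} = i \sqrt{235}$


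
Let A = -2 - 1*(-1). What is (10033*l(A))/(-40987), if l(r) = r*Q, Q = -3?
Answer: -30099/40987 ≈ -0.73435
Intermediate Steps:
A = -1 (A = -2 + 1 = -1)
l(r) = -3*r (l(r) = r*(-3) = -3*r)
(10033*l(A))/(-40987) = (10033*(-3*(-1)))/(-40987) = (10033*3)*(-1/40987) = 30099*(-1/40987) = -30099/40987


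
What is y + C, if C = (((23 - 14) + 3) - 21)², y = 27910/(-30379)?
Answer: 2432789/30379 ≈ 80.081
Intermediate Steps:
y = -27910/30379 (y = 27910*(-1/30379) = -27910/30379 ≈ -0.91873)
C = 81 (C = ((9 + 3) - 21)² = (12 - 21)² = (-9)² = 81)
y + C = -27910/30379 + 81 = 2432789/30379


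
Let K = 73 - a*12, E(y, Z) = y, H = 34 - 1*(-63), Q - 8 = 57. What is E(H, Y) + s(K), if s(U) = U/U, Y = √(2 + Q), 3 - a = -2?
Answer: 98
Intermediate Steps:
Q = 65 (Q = 8 + 57 = 65)
a = 5 (a = 3 - 1*(-2) = 3 + 2 = 5)
H = 97 (H = 34 + 63 = 97)
Y = √67 (Y = √(2 + 65) = √67 ≈ 8.1853)
K = 13 (K = 73 - 5*12 = 73 - 1*60 = 73 - 60 = 13)
s(U) = 1
E(H, Y) + s(K) = 97 + 1 = 98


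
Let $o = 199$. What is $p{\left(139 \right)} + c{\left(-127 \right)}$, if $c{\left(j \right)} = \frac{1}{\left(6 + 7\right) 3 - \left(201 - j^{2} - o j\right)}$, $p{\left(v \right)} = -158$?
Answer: $- \frac{1470349}{9306} \approx -158.0$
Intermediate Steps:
$c{\left(j \right)} = \frac{1}{-162 + j^{2} + 199 j}$ ($c{\left(j \right)} = \frac{1}{\left(6 + 7\right) 3 - \left(201 - j^{2} - 199 j\right)} = \frac{1}{13 \cdot 3 + \left(-201 + j^{2} + 199 j\right)} = \frac{1}{39 + \left(-201 + j^{2} + 199 j\right)} = \frac{1}{-162 + j^{2} + 199 j}$)
$p{\left(139 \right)} + c{\left(-127 \right)} = -158 + \frac{1}{-162 + \left(-127\right)^{2} + 199 \left(-127\right)} = -158 + \frac{1}{-162 + 16129 - 25273} = -158 + \frac{1}{-9306} = -158 - \frac{1}{9306} = - \frac{1470349}{9306}$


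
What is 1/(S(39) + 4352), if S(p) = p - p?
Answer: 1/4352 ≈ 0.00022978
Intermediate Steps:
S(p) = 0
1/(S(39) + 4352) = 1/(0 + 4352) = 1/4352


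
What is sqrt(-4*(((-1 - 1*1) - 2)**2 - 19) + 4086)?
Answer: sqrt(4098) ≈ 64.016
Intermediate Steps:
sqrt(-4*(((-1 - 1*1) - 2)**2 - 19) + 4086) = sqrt(-4*(((-1 - 1) - 2)**2 - 19) + 4086) = sqrt(-4*((-2 - 2)**2 - 19) + 4086) = sqrt(-4*((-4)**2 - 19) + 4086) = sqrt(-4*(16 - 19) + 4086) = sqrt(-4*(-3) + 4086) = sqrt(12 + 4086) = sqrt(4098)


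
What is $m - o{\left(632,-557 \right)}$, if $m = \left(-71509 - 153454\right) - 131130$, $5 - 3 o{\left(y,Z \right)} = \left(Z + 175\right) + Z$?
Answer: $- \frac{1069223}{3} \approx -3.5641 \cdot 10^{5}$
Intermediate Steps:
$o{\left(y,Z \right)} = - \frac{170}{3} - \frac{2 Z}{3}$ ($o{\left(y,Z \right)} = \frac{5}{3} - \frac{\left(Z + 175\right) + Z}{3} = \frac{5}{3} - \frac{\left(175 + Z\right) + Z}{3} = \frac{5}{3} - \frac{175 + 2 Z}{3} = \frac{5}{3} - \left(\frac{175}{3} + \frac{2 Z}{3}\right) = - \frac{170}{3} - \frac{2 Z}{3}$)
$m = -356093$ ($m = -224963 - 131130 = -356093$)
$m - o{\left(632,-557 \right)} = -356093 - \left(- \frac{170}{3} - - \frac{1114}{3}\right) = -356093 - \left(- \frac{170}{3} + \frac{1114}{3}\right) = -356093 - \frac{944}{3} = - \frac{1069223}{3}$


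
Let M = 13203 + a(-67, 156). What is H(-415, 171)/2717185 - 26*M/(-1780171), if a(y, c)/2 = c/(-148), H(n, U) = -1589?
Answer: 34401571755127/178970995729495 ≈ 0.19222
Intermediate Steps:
a(y, c) = -c/74 (a(y, c) = 2*(c/(-148)) = 2*(c*(-1/148)) = 2*(-c/148) = -c/74)
M = 488433/37 (M = 13203 - 1/74*156 = 13203 - 78/37 = 488433/37 ≈ 13201.)
H(-415, 171)/2717185 - 26*M/(-1780171) = -1589/2717185 - 26*488433/37/(-1780171) = -1589*1/2717185 - 12699258/37*(-1/1780171) = -1589/2717185 + 12699258/65866327 = 34401571755127/178970995729495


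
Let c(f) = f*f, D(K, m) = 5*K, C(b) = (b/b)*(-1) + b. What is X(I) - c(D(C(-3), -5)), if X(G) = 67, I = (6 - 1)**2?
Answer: -333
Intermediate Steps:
I = 25 (I = 5**2 = 25)
C(b) = -1 + b (C(b) = 1*(-1) + b = -1 + b)
c(f) = f**2
X(I) - c(D(C(-3), -5)) = 67 - (5*(-1 - 3))**2 = 67 - (5*(-4))**2 = 67 - 1*(-20)**2 = 67 - 1*400 = 67 - 400 = -333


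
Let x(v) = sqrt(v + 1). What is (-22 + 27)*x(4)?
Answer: 5*sqrt(5) ≈ 11.180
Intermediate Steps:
x(v) = sqrt(1 + v)
(-22 + 27)*x(4) = (-22 + 27)*sqrt(1 + 4) = 5*sqrt(5)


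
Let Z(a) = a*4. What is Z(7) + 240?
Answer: 268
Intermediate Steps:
Z(a) = 4*a
Z(7) + 240 = 4*7 + 240 = 28 + 240 = 268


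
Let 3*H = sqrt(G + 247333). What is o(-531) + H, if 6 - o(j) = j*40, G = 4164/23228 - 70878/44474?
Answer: 21246 + sqrt(4124161140637470085969)/387390777 ≈ 21412.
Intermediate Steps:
G = -182645556/129130259 (G = 4164*(1/23228) - 70878*1/44474 = 1041/5807 - 35439/22237 = -182645556/129130259 ≈ -1.4144)
o(j) = 6 - 40*j (o(j) = 6 - j*40 = 6 - 40*j)
H = sqrt(4124161140637470085969)/387390777 (H = sqrt(-182645556/129130259 + 247333)/3 = sqrt(31937991703691/129130259)/3 = (sqrt(4124161140637470085969)/129130259)/3 = sqrt(4124161140637470085969)/387390777 ≈ 165.77)
o(-531) + H = (6 - 40*(-531)) + sqrt(4124161140637470085969)/387390777 = (6 + 21240) + sqrt(4124161140637470085969)/387390777 = 21246 + sqrt(4124161140637470085969)/387390777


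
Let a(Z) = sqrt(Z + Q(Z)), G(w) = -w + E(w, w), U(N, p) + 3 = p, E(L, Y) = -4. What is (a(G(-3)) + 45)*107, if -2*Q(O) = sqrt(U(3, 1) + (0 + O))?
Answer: 4815 + 107*sqrt(-4 - 2*I*sqrt(3))/2 ≈ 4858.0 - 115.31*I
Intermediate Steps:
U(N, p) = -3 + p
Q(O) = -sqrt(-2 + O)/2 (Q(O) = -sqrt((-3 + 1) + (0 + O))/2 = -sqrt(-2 + O)/2)
G(w) = -4 - w (G(w) = -w - 4 = -4 - w)
a(Z) = sqrt(Z - sqrt(-2 + Z)/2)
(a(G(-3)) + 45)*107 = (sqrt(-2*sqrt(-2 + (-4 - 1*(-3))) + 4*(-4 - 1*(-3)))/2 + 45)*107 = (sqrt(-2*sqrt(-2 + (-4 + 3)) + 4*(-4 + 3))/2 + 45)*107 = (sqrt(-2*sqrt(-2 - 1) + 4*(-1))/2 + 45)*107 = (sqrt(-2*I*sqrt(3) - 4)/2 + 45)*107 = (sqrt(-4 - 2*I*sqrt(3))/2 + 45)*107 = (45 + sqrt(-4 - 2*I*sqrt(3))/2)*107 = 4815 + 107*sqrt(-4 - 2*I*sqrt(3))/2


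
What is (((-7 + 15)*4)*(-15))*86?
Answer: -41280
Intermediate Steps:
(((-7 + 15)*4)*(-15))*86 = ((8*4)*(-15))*86 = (32*(-15))*86 = -480*86 = -41280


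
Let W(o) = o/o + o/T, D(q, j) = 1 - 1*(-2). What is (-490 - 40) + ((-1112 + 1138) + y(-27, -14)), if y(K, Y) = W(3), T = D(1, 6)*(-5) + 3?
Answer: -2013/4 ≈ -503.25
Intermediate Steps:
D(q, j) = 3 (D(q, j) = 1 + 2 = 3)
T = -12 (T = 3*(-5) + 3 = -15 + 3 = -12)
W(o) = 1 - o/12 (W(o) = o/o + o/(-12) = 1 + o*(-1/12) = 1 - o/12)
y(K, Y) = 3/4 (y(K, Y) = 1 - 1/12*3 = 1 - 1/4 = 3/4)
(-490 - 40) + ((-1112 + 1138) + y(-27, -14)) = (-490 - 40) + ((-1112 + 1138) + 3/4) = -530 + (26 + 3/4) = -530 + 107/4 = -2013/4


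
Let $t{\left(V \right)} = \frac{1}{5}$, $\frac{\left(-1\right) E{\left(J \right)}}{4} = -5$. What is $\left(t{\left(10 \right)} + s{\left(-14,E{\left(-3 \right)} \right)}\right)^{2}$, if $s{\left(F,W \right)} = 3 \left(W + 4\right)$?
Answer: $\frac{130321}{25} \approx 5212.8$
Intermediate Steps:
$E{\left(J \right)} = 20$ ($E{\left(J \right)} = \left(-4\right) \left(-5\right) = 20$)
$t{\left(V \right)} = \frac{1}{5}$
$s{\left(F,W \right)} = 12 + 3 W$ ($s{\left(F,W \right)} = 3 \left(4 + W\right) = 12 + 3 W$)
$\left(t{\left(10 \right)} + s{\left(-14,E{\left(-3 \right)} \right)}\right)^{2} = \left(\frac{1}{5} + \left(12 + 3 \cdot 20\right)\right)^{2} = \left(\frac{1}{5} + \left(12 + 60\right)\right)^{2} = \left(\frac{1}{5} + 72\right)^{2} = \left(\frac{361}{5}\right)^{2} = \frac{130321}{25}$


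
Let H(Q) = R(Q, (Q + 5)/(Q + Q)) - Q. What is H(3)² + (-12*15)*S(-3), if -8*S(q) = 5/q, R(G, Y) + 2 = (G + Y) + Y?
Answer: -667/18 ≈ -37.056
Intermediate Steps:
R(G, Y) = -2 + G + 2*Y (R(G, Y) = -2 + ((G + Y) + Y) = -2 + (G + 2*Y) = -2 + G + 2*Y)
H(Q) = -2 + (5 + Q)/Q (H(Q) = (-2 + Q + 2*((Q + 5)/(Q + Q))) - Q = (-2 + Q + 2*((5 + Q)/((2*Q)))) - Q = (-2 + Q + 2*((5 + Q)*(1/(2*Q)))) - Q = (-2 + Q + 2*((5 + Q)/(2*Q))) - Q = (-2 + Q + (5 + Q)/Q) - Q = -2 + (5 + Q)/Q)
S(q) = -5/(8*q)
H(3)² + (-12*15)*S(-3) = ((5 - 1*3)/3)² + (-12*15)*(-5/8/(-3)) = ((5 - 3)/3)² - (-225)*(-1)/(2*3) = ((⅓)*2)² - 180*5/24 = (⅔)² - 75/2 = 4/9 - 75/2 = -667/18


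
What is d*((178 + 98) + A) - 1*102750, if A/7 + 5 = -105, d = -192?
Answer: -7902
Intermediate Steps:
A = -770 (A = -35 + 7*(-105) = -35 - 735 = -770)
d*((178 + 98) + A) - 1*102750 = -192*((178 + 98) - 770) - 1*102750 = -192*(276 - 770) - 102750 = -192*(-494) - 102750 = 94848 - 102750 = -7902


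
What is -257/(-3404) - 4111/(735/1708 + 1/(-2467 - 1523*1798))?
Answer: -1530967680747233/160258587364 ≈ -9553.1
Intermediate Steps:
-257/(-3404) - 4111/(735/1708 + 1/(-2467 - 1523*1798)) = -257*(-1/3404) - 4111/(735*(1/1708) + (1/1798)/(-3990)) = 257/3404 - 4111/(105/244 - 1/3990*1/1798) = 257/3404 - 4111/(105/244 - 1/7174020) = 257/3404 - 4111/47079491/109403805 = 257/3404 - 4111*109403805/47079491 = 257/3404 - 449759042355/47079491 = -1530967680747233/160258587364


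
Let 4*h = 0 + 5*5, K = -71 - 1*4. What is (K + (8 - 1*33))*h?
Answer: -625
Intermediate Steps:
K = -75 (K = -71 - 4 = -75)
h = 25/4 (h = (0 + 5*5)/4 = (0 + 25)/4 = (¼)*25 = 25/4 ≈ 6.2500)
(K + (8 - 1*33))*h = (-75 + (8 - 1*33))*(25/4) = (-75 + (8 - 33))*(25/4) = (-75 - 25)*(25/4) = -100*25/4 = -625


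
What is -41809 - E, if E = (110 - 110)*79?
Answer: -41809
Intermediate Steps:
E = 0 (E = 0*79 = 0)
-41809 - E = -41809 - 1*0 = -41809 + 0 = -41809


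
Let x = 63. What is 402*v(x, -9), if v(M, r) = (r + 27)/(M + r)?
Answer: 134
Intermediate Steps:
v(M, r) = (27 + r)/(M + r)
402*v(x, -9) = 402*((27 - 9)/(63 - 9)) = 402*(18/54) = 402*((1/54)*18) = 402*(⅓) = 134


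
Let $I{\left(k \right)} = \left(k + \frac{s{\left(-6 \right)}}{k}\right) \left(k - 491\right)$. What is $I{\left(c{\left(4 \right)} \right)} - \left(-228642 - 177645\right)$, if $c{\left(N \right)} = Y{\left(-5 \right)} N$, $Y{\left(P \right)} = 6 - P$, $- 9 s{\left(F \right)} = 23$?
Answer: $\frac{51037135}{132} \approx 3.8665 \cdot 10^{5}$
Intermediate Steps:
$s{\left(F \right)} = - \frac{23}{9}$ ($s{\left(F \right)} = \left(- \frac{1}{9}\right) 23 = - \frac{23}{9}$)
$c{\left(N \right)} = 11 N$ ($c{\left(N \right)} = \left(6 - -5\right) N = \left(6 + 5\right) N = 11 N$)
$I{\left(k \right)} = \left(-491 + k\right) \left(k - \frac{23}{9 k}\right)$ ($I{\left(k \right)} = \left(k - \frac{23}{9 k}\right) \left(k - 491\right) = \left(k - \frac{23}{9 k}\right) \left(-491 + k\right) = \left(-491 + k\right) \left(k - \frac{23}{9 k}\right)$)
$I{\left(c{\left(4 \right)} \right)} - \left(-228642 - 177645\right) = \left(- \frac{23}{9} + \left(11 \cdot 4\right)^{2} - 491 \cdot 11 \cdot 4 + \frac{11293}{9 \cdot 11 \cdot 4}\right) - \left(-228642 - 177645\right) = \left(- \frac{23}{9} + 44^{2} - 21604 + \frac{11293}{9 \cdot 44}\right) - -406287 = \left(- \frac{23}{9} + 1936 - 21604 + \frac{11293}{9} \cdot \frac{1}{44}\right) + 406287 = \left(- \frac{23}{9} + 1936 - 21604 + \frac{11293}{396}\right) + 406287 = - \frac{2592749}{132} + 406287 = \frac{51037135}{132}$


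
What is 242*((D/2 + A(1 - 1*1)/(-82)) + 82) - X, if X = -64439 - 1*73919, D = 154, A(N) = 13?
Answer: 7248703/41 ≈ 1.7680e+5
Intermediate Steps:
X = -138358 (X = -64439 - 73919 = -138358)
242*((D/2 + A(1 - 1*1)/(-82)) + 82) - X = 242*((154/2 + 13/(-82)) + 82) - 1*(-138358) = 242*((154*(1/2) + 13*(-1/82)) + 82) + 138358 = 242*((77 - 13/82) + 82) + 138358 = 242*(6301/82 + 82) + 138358 = 242*(13025/82) + 138358 = 1576025/41 + 138358 = 7248703/41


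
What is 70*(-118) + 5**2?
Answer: -8235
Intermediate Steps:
70*(-118) + 5**2 = -8260 + 25 = -8235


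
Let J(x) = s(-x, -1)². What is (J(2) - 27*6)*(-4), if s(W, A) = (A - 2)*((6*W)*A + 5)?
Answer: -9756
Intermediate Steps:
s(W, A) = (-2 + A)*(5 + 6*A*W) (s(W, A) = (-2 + A)*(6*A*W + 5) = (-2 + A)*(5 + 6*A*W))
J(x) = (-15 - 18*x)² (J(x) = (-10 + 5*(-1) - 12*(-1)*(-x) + 6*(-x)*(-1)²)² = (-10 - 5 - 12*x + 6*(-x)*1)² = (-10 - 5 - 12*x - 6*x)² = (-15 - 18*x)²)
(J(2) - 27*6)*(-4) = (9*(5 + 6*2)² - 27*6)*(-4) = (9*(5 + 12)² - 3*54)*(-4) = (9*17² - 162)*(-4) = (9*289 - 162)*(-4) = (2601 - 162)*(-4) = 2439*(-4) = -9756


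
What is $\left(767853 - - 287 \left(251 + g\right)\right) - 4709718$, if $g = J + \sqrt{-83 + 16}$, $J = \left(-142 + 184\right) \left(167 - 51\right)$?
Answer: $-2471564 + 287 i \sqrt{67} \approx -2.4716 \cdot 10^{6} + 2349.2 i$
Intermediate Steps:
$J = 4872$ ($J = 42 \cdot 116 = 4872$)
$g = 4872 + i \sqrt{67}$ ($g = 4872 + \sqrt{-83 + 16} = 4872 + \sqrt{-67} = 4872 + i \sqrt{67} \approx 4872.0 + 8.1853 i$)
$\left(767853 - - 287 \left(251 + g\right)\right) - 4709718 = \left(767853 - - 287 \left(251 + \left(4872 + i \sqrt{67}\right)\right)\right) - 4709718 = \left(767853 - - 287 \left(5123 + i \sqrt{67}\right)\right) - 4709718 = \left(767853 - \left(-1470301 - 287 i \sqrt{67}\right)\right) - 4709718 = \left(767853 + \left(1470301 + 287 i \sqrt{67}\right)\right) - 4709718 = \left(2238154 + 287 i \sqrt{67}\right) - 4709718 = -2471564 + 287 i \sqrt{67}$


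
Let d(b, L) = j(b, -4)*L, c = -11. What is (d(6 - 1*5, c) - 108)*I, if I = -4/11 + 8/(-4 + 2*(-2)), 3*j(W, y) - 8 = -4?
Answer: 1840/11 ≈ 167.27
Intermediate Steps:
j(W, y) = 4/3 (j(W, y) = 8/3 + (⅓)*(-4) = 8/3 - 4/3 = 4/3)
d(b, L) = 4*L/3
I = -15/11 (I = -4*1/11 + 8/(-4 - 4) = -4/11 + 8/(-8) = -4/11 + 8*(-⅛) = -4/11 - 1 = -15/11 ≈ -1.3636)
(d(6 - 1*5, c) - 108)*I = ((4/3)*(-11) - 108)*(-15/11) = (-44/3 - 108)*(-15/11) = -368/3*(-15/11) = 1840/11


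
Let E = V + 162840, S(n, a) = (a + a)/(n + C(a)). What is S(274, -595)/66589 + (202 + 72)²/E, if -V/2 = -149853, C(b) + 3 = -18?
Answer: 37184006428/229191774273 ≈ 0.16224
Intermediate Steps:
C(b) = -21 (C(b) = -3 - 18 = -21)
S(n, a) = 2*a/(-21 + n) (S(n, a) = (a + a)/(n - 21) = (2*a)/(-21 + n) = 2*a/(-21 + n))
V = 299706 (V = -2*(-149853) = 299706)
E = 462546 (E = 299706 + 162840 = 462546)
S(274, -595)/66589 + (202 + 72)²/E = (2*(-595)/(-21 + 274))/66589 + (202 + 72)²/462546 = (2*(-595)/253)*(1/66589) + 274²*(1/462546) = (2*(-595)*(1/253))*(1/66589) + 75076*(1/462546) = -1190/253*1/66589 + 37538/231273 = -70/991001 + 37538/231273 = 37184006428/229191774273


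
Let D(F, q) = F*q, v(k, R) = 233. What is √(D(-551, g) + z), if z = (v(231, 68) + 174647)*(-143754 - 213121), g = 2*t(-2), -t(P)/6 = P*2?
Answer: 4*I*√3900645403 ≈ 2.4982e+5*I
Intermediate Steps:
t(P) = -12*P (t(P) = -6*P*2 = -12*P)
g = 48 (g = 2*(-12*(-2)) = 2*24 = 48)
z = -62410300000 (z = (233 + 174647)*(-143754 - 213121) = 174880*(-356875) = -62410300000)
√(D(-551, g) + z) = √(-551*48 - 62410300000) = √(-26448 - 62410300000) = √(-62410326448) = 4*I*√3900645403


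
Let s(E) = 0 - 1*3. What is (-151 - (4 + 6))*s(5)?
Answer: 483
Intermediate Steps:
s(E) = -3 (s(E) = 0 - 3 = -3)
(-151 - (4 + 6))*s(5) = (-151 - (4 + 6))*(-3) = (-151 - 1*10)*(-3) = (-151 - 10)*(-3) = -161*(-3) = 483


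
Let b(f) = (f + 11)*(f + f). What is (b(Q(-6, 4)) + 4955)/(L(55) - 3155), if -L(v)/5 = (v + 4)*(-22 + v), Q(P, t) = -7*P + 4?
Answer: -10199/12890 ≈ -0.79123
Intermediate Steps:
Q(P, t) = 4 - 7*P
L(v) = -5*(-22 + v)*(4 + v) (L(v) = -5*(v + 4)*(-22 + v) = -5*(4 + v)*(-22 + v) = -5*(-22 + v)*(4 + v))
b(f) = 2*f*(11 + f) (b(f) = (11 + f)*(2*f) = 2*f*(11 + f))
(b(Q(-6, 4)) + 4955)/(L(55) - 3155) = (2*(4 - 7*(-6))*(11 + (4 - 7*(-6))) + 4955)/((440 - 5*55² + 90*55) - 3155) = (2*(4 + 42)*(11 + (4 + 42)) + 4955)/((440 - 5*3025 + 4950) - 3155) = (2*46*(11 + 46) + 4955)/((440 - 15125 + 4950) - 3155) = (2*46*57 + 4955)/(-9735 - 3155) = (5244 + 4955)/(-12890) = 10199*(-1/12890) = -10199/12890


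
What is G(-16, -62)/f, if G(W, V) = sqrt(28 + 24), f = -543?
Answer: -2*sqrt(13)/543 ≈ -0.013280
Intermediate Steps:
G(W, V) = 2*sqrt(13) (G(W, V) = sqrt(52) = 2*sqrt(13))
G(-16, -62)/f = (2*sqrt(13))/(-543) = (2*sqrt(13))*(-1/543) = -2*sqrt(13)/543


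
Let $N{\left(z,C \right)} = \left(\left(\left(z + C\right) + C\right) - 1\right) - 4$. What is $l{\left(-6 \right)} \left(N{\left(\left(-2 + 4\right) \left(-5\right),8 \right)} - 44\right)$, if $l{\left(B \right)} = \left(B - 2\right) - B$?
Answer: $86$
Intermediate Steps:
$l{\left(B \right)} = -2$ ($l{\left(B \right)} = \left(B - 2\right) - B = \left(-2 + B\right) - B = -2$)
$N{\left(z,C \right)} = -5 + z + 2 C$ ($N{\left(z,C \right)} = \left(\left(\left(C + z\right) + C\right) - 1\right) - 4 = \left(\left(z + 2 C\right) - 1\right) - 4 = \left(-1 + z + 2 C\right) - 4 = -5 + z + 2 C$)
$l{\left(-6 \right)} \left(N{\left(\left(-2 + 4\right) \left(-5\right),8 \right)} - 44\right) = - 2 \left(\left(-5 + \left(-2 + 4\right) \left(-5\right) + 2 \cdot 8\right) - 44\right) = - 2 \left(\left(-5 + 2 \left(-5\right) + 16\right) - 44\right) = - 2 \left(\left(-5 - 10 + 16\right) - 44\right) = - 2 \left(1 - 44\right) = \left(-2\right) \left(-43\right) = 86$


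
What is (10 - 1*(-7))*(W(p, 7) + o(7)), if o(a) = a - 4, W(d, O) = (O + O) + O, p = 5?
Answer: 408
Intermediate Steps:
W(d, O) = 3*O (W(d, O) = 2*O + O = 3*O)
o(a) = -4 + a
(10 - 1*(-7))*(W(p, 7) + o(7)) = (10 - 1*(-7))*(3*7 + (-4 + 7)) = (10 + 7)*(21 + 3) = 17*24 = 408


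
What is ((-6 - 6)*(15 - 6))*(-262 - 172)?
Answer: 46872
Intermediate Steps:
((-6 - 6)*(15 - 6))*(-262 - 172) = -12*9*(-434) = -108*(-434) = 46872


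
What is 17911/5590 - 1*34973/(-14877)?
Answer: 461961017/83162430 ≈ 5.5549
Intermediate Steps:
17911/5590 - 1*34973/(-14877) = 17911*(1/5590) - 34973*(-1/14877) = 17911/5590 + 34973/14877 = 461961017/83162430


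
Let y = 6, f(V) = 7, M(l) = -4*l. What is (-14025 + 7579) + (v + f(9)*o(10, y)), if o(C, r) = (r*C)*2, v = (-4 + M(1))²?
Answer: -5542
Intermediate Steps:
v = 64 (v = (-4 - 4*1)² = (-4 - 4)² = (-8)² = 64)
o(C, r) = 2*C*r (o(C, r) = (C*r)*2 = 2*C*r)
(-14025 + 7579) + (v + f(9)*o(10, y)) = (-14025 + 7579) + (64 + 7*(2*10*6)) = -6446 + (64 + 7*120) = -6446 + (64 + 840) = -6446 + 904 = -5542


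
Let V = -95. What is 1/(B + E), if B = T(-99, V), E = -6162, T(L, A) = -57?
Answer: -1/6219 ≈ -0.00016080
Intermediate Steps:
B = -57
1/(B + E) = 1/(-57 - 6162) = 1/(-6219) = -1/6219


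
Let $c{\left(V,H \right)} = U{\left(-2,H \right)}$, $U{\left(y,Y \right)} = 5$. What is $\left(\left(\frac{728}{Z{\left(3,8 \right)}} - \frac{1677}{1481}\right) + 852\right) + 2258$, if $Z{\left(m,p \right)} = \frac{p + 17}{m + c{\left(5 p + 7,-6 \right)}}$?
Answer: $\frac{123731169}{37025} \approx 3341.8$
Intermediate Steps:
$c{\left(V,H \right)} = 5$
$Z{\left(m,p \right)} = \frac{17 + p}{5 + m}$ ($Z{\left(m,p \right)} = \frac{p + 17}{m + 5} = \frac{17 + p}{5 + m}$)
$\left(\left(\frac{728}{Z{\left(3,8 \right)}} - \frac{1677}{1481}\right) + 852\right) + 2258 = \left(\left(\frac{728}{\frac{1}{5 + 3} \left(17 + 8\right)} - \frac{1677}{1481}\right) + 852\right) + 2258 = \left(\left(\frac{728}{\frac{1}{8} \cdot 25} - \frac{1677}{1481}\right) + 852\right) + 2258 = \left(\left(\frac{728}{\frac{25}{8}} - \frac{1677}{1481}\right) + 852\right) + 2258 = \left(\left(728 \cdot \frac{8}{25} - \frac{1677}{1481}\right) + 852\right) + 2258 = \left(\left(\frac{5824}{25} - \frac{1677}{1481}\right) + 852\right) + 2258 = \left(\frac{8583419}{37025} + 852\right) + 2258 = \frac{40128719}{37025} + 2258 = \frac{123731169}{37025}$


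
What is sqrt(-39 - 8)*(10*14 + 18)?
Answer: 158*I*sqrt(47) ≈ 1083.2*I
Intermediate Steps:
sqrt(-39 - 8)*(10*14 + 18) = sqrt(-47)*(140 + 18) = (I*sqrt(47))*158 = 158*I*sqrt(47)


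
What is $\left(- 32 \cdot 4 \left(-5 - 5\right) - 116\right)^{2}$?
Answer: $1354896$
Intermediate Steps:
$\left(- 32 \cdot 4 \left(-5 - 5\right) - 116\right)^{2} = \left(- 32 \cdot 4 \left(-10\right) - 116\right)^{2} = \left(\left(-32\right) \left(-40\right) - 116\right)^{2} = \left(1280 - 116\right)^{2} = 1164^{2} = 1354896$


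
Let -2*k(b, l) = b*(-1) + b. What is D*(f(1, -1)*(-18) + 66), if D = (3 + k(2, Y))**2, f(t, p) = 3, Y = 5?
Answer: 108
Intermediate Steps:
k(b, l) = 0 (k(b, l) = -(b*(-1) + b)/2 = -(-b + b)/2 = -1/2*0 = 0)
D = 9 (D = (3 + 0)**2 = 3**2 = 9)
D*(f(1, -1)*(-18) + 66) = 9*(3*(-18) + 66) = 9*(-54 + 66) = 9*12 = 108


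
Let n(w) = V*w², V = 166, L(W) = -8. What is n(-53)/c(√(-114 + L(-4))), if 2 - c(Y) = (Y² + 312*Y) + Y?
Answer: 28910228/5983797 + 72975011*I*√122/5983797 ≈ 4.8314 + 134.7*I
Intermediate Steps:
c(Y) = 2 - Y² - 313*Y (c(Y) = 2 - ((Y² + 312*Y) + Y) = 2 - (Y² + 313*Y) = 2 + (-Y² - 313*Y) = 2 - Y² - 313*Y)
n(w) = 166*w²
n(-53)/c(√(-114 + L(-4))) = (166*(-53)²)/(2 - (√(-114 - 8))² - 313*√(-114 - 8)) = (166*2809)/(2 - (√(-122))² - 313*I*√122) = 466294/(2 - (I*√122)² - 313*I*√122) = 466294/(2 - 1*(-122) - 313*I*√122) = 466294/(2 + 122 - 313*I*√122) = 466294/(124 - 313*I*√122)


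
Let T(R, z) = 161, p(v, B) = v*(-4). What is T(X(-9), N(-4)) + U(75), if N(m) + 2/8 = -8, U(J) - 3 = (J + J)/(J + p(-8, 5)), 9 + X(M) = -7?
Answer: 17698/107 ≈ 165.40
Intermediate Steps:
p(v, B) = -4*v
X(M) = -16 (X(M) = -9 - 7 = -16)
U(J) = 3 + 2*J/(32 + J) (U(J) = 3 + (J + J)/(J - 4*(-8)) = 3 + (2*J)/(J + 32) = 3 + (2*J)/(32 + J) = 3 + 2*J/(32 + J))
N(m) = -33/4 (N(m) = -¼ - 8 = -33/4)
T(X(-9), N(-4)) + U(75) = 161 + (96 + 5*75)/(32 + 75) = 161 + (96 + 375)/107 = 161 + (1/107)*471 = 161 + 471/107 = 17698/107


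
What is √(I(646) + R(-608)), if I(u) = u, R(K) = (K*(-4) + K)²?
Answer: √3327622 ≈ 1824.2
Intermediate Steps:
R(K) = 9*K² (R(K) = (-4*K + K)² = (-3*K)² = 9*K²)
√(I(646) + R(-608)) = √(646 + 9*(-608)²) = √(646 + 9*369664) = √(646 + 3326976) = √3327622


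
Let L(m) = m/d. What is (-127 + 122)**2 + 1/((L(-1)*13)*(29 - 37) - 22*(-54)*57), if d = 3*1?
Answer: 5081303/203252 ≈ 25.000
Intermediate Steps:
d = 3
L(m) = m/3
(-127 + 122)**2 + 1/((L(-1)*13)*(29 - 37) - 22*(-54)*57) = (-127 + 122)**2 + 1/((((1/3)*(-1))*13)*(29 - 37) - 22*(-54)*57) = (-5)**2 + 1/(-1/3*13*(-8) + 1188*57) = 25 + 1/(-13/3*(-8) + 67716) = 25 + 1/(104/3 + 67716) = 25 + 1/(203252/3) = 25 + 3/203252 = 5081303/203252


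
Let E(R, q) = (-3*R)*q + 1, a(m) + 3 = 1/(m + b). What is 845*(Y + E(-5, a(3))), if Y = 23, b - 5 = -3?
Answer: -15210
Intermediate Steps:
b = 2 (b = 5 - 3 = 2)
a(m) = -3 + 1/(2 + m) (a(m) = -3 + 1/(m + 2) = -3 + 1/(2 + m))
E(R, q) = 1 - 3*R*q (E(R, q) = -3*R*q + 1 = 1 - 3*R*q)
845*(Y + E(-5, a(3))) = 845*(23 + (1 - 3*(-5)*(-5 - 3*3)/(2 + 3))) = 845*(23 + (1 - 3*(-5)*(-5 - 9)/5)) = 845*(23 + (1 - 3*(-5)*(1/5)*(-14))) = 845*(23 + (1 - 3*(-5)*(-14/5))) = 845*(23 + (1 - 42)) = 845*(23 - 41) = 845*(-18) = -15210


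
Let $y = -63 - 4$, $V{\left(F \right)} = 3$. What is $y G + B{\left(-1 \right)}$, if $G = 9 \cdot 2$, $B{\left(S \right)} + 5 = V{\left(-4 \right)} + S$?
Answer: $-1209$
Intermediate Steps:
$B{\left(S \right)} = -2 + S$ ($B{\left(S \right)} = -5 + \left(3 + S\right) = -2 + S$)
$y = -67$
$G = 18$
$y G + B{\left(-1 \right)} = \left(-67\right) 18 - 3 = -1206 - 3 = -1209$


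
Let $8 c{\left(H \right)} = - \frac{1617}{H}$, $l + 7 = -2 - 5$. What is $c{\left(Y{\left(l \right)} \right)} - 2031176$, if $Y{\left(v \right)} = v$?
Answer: $- \frac{32498585}{16} \approx -2.0312 \cdot 10^{6}$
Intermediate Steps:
$l = -14$ ($l = -7 - 7 = -14$)
$c{\left(H \right)} = - \frac{1617}{8 H}$ ($c{\left(H \right)} = \frac{\left(-1617\right) \frac{1}{H}}{8} = - \frac{1617}{8 H}$)
$c{\left(Y{\left(l \right)} \right)} - 2031176 = - \frac{1617}{8 \left(-14\right)} - 2031176 = \left(- \frac{1617}{8}\right) \left(- \frac{1}{14}\right) - 2031176 = \frac{231}{16} - 2031176 = - \frac{32498585}{16}$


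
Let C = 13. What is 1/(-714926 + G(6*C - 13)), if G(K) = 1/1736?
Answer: -1736/1241111535 ≈ -1.3987e-6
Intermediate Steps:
G(K) = 1/1736
1/(-714926 + G(6*C - 13)) = 1/(-714926 + 1/1736) = 1/(-1241111535/1736) = -1736/1241111535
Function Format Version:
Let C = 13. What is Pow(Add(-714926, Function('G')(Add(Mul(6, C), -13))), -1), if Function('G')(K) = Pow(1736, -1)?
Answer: Rational(-1736, 1241111535) ≈ -1.3987e-6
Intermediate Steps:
Function('G')(K) = Rational(1, 1736)
Pow(Add(-714926, Function('G')(Add(Mul(6, C), -13))), -1) = Pow(Add(-714926, Rational(1, 1736)), -1) = Pow(Rational(-1241111535, 1736), -1) = Rational(-1736, 1241111535)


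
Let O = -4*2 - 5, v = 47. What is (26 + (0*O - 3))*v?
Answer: 1081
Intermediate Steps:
O = -13 (O = -8 - 5 = -13)
(26 + (0*O - 3))*v = (26 + (0*(-13) - 3))*47 = (26 + (0 - 3))*47 = (26 - 3)*47 = 23*47 = 1081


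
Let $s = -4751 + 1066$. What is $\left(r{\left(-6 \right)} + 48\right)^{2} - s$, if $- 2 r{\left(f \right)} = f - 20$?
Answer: $7406$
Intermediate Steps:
$r{\left(f \right)} = 10 - \frac{f}{2}$ ($r{\left(f \right)} = - \frac{f - 20}{2} = - \frac{-20 + f}{2} = 10 - \frac{f}{2}$)
$s = -3685$
$\left(r{\left(-6 \right)} + 48\right)^{2} - s = \left(\left(10 - -3\right) + 48\right)^{2} - -3685 = \left(\left(10 + 3\right) + 48\right)^{2} + 3685 = \left(13 + 48\right)^{2} + 3685 = 61^{2} + 3685 = 3721 + 3685 = 7406$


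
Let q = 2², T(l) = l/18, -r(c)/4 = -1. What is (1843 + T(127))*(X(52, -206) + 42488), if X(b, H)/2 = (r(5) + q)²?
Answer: 709577708/9 ≈ 7.8842e+7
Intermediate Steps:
r(c) = 4 (r(c) = -4*(-1) = 4)
T(l) = l/18 (T(l) = l*(1/18) = l/18)
q = 4
X(b, H) = 128 (X(b, H) = 2*(4 + 4)² = 2*8² = 2*64 = 128)
(1843 + T(127))*(X(52, -206) + 42488) = (1843 + (1/18)*127)*(128 + 42488) = (1843 + 127/18)*42616 = (33301/18)*42616 = 709577708/9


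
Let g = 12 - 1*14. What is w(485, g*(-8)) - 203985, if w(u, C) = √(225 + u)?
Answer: -203985 + √710 ≈ -2.0396e+5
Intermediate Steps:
g = -2 (g = 12 - 14 = -2)
w(485, g*(-8)) - 203985 = √(225 + 485) - 203985 = √710 - 203985 = -203985 + √710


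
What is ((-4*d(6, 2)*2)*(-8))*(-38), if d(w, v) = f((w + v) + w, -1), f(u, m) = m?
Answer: 2432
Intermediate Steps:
d(w, v) = -1
((-4*d(6, 2)*2)*(-8))*(-38) = ((-4*(-1)*2)*(-8))*(-38) = ((4*2)*(-8))*(-38) = (8*(-8))*(-38) = -64*(-38) = 2432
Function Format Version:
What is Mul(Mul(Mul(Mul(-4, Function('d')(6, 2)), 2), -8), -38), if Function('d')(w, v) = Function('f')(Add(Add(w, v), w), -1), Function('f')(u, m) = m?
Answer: 2432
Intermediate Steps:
Function('d')(w, v) = -1
Mul(Mul(Mul(Mul(-4, Function('d')(6, 2)), 2), -8), -38) = Mul(Mul(Mul(Mul(-4, -1), 2), -8), -38) = Mul(Mul(Mul(4, 2), -8), -38) = Mul(Mul(8, -8), -38) = Mul(-64, -38) = 2432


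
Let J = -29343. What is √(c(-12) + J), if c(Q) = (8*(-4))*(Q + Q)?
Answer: 15*I*√127 ≈ 169.04*I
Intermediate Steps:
c(Q) = -64*Q
√(c(-12) + J) = √(-64*(-12) - 29343) = √(768 - 29343) = √(-28575) = 15*I*√127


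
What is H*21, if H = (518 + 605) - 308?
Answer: 17115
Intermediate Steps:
H = 815 (H = 1123 - 308 = 815)
H*21 = 815*21 = 17115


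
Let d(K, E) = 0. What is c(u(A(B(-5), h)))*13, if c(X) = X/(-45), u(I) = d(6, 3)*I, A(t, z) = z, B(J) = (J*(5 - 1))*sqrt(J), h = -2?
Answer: 0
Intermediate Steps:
B(J) = 4*J**(3/2) (B(J) = (J*4)*sqrt(J) = (4*J)*sqrt(J) = 4*J**(3/2))
u(I) = 0 (u(I) = 0*I = 0)
c(X) = -X/45 (c(X) = X*(-1/45) = -X/45)
c(u(A(B(-5), h)))*13 = -1/45*0*13 = 0*13 = 0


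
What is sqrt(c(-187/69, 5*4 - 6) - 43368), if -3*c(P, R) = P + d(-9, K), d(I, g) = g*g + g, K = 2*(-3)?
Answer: I*sqrt(206518357)/69 ≈ 208.27*I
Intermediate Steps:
K = -6
d(I, g) = g + g**2 (d(I, g) = g**2 + g = g + g**2)
c(P, R) = -10 - P/3 (c(P, R) = -(P - 6*(1 - 6))/3 = -(P - 6*(-5))/3 = -(P + 30)/3 = -(30 + P)/3 = -10 - P/3)
sqrt(c(-187/69, 5*4 - 6) - 43368) = sqrt((-10 - (-187)/(3*69)) - 43368) = sqrt((-10 - 1/3*(-187/69)) - 43368) = sqrt((-10 + 187/207) - 43368) = sqrt(-1883/207 - 43368) = sqrt(-8979059/207) = I*sqrt(206518357)/69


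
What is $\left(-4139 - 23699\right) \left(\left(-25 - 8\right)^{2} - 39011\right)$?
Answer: $1055672636$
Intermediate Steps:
$\left(-4139 - 23699\right) \left(\left(-25 - 8\right)^{2} - 39011\right) = - 27838 \left(\left(-33\right)^{2} - 39011\right) = - 27838 \left(1089 - 39011\right) = \left(-27838\right) \left(-37922\right) = 1055672636$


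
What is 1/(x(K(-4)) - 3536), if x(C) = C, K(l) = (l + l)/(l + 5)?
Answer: -1/3544 ≈ -0.00028217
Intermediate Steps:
K(l) = 2*l/(5 + l) (K(l) = (2*l)/(5 + l) = 2*l/(5 + l))
1/(x(K(-4)) - 3536) = 1/(2*(-4)/(5 - 4) - 3536) = 1/(2*(-4)/1 - 3536) = 1/(2*(-4)*1 - 3536) = 1/(-8 - 3536) = 1/(-3544) = -1/3544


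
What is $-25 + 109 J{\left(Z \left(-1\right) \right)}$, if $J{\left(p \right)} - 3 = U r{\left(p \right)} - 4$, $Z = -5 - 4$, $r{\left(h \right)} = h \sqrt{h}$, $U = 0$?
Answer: $-134$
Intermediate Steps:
$r{\left(h \right)} = h^{\frac{3}{2}}$
$Z = -9$ ($Z = -5 - 4 = -9$)
$J{\left(p \right)} = -1$ ($J{\left(p \right)} = 3 - \left(4 + 0 p^{\frac{3}{2}}\right) = 3 + \left(0 - 4\right) = 3 - 4 = -1$)
$-25 + 109 J{\left(Z \left(-1\right) \right)} = -25 + 109 \left(-1\right) = -25 - 109 = -134$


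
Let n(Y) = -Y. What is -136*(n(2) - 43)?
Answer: 6120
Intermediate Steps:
-136*(n(2) - 43) = -136*(-1*2 - 43) = -136*(-2 - 43) = -136*(-45) = 6120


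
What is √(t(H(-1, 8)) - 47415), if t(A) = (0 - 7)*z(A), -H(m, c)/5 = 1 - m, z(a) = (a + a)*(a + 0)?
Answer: I*√48815 ≈ 220.94*I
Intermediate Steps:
z(a) = 2*a² (z(a) = (2*a)*a = 2*a²)
H(m, c) = -5 + 5*m (H(m, c) = -5*(1 - m) = -5 + 5*m)
t(A) = -14*A² (t(A) = (0 - 7)*(2*A²) = -14*A²)
√(t(H(-1, 8)) - 47415) = √(-14*(-5 + 5*(-1))² - 47415) = √(-14*(-5 - 5)² - 47415) = √(-14*(-10)² - 47415) = √(-14*100 - 47415) = √(-1400 - 47415) = √(-48815) = I*√48815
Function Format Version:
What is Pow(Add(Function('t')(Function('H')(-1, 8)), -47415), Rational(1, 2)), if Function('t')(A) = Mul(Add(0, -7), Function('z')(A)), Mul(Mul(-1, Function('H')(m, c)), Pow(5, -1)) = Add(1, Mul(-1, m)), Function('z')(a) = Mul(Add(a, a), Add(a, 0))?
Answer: Mul(I, Pow(48815, Rational(1, 2))) ≈ Mul(220.94, I)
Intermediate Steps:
Function('z')(a) = Mul(2, Pow(a, 2)) (Function('z')(a) = Mul(Mul(2, a), a) = Mul(2, Pow(a, 2)))
Function('H')(m, c) = Add(-5, Mul(5, m)) (Function('H')(m, c) = Mul(-5, Add(1, Mul(-1, m))) = Add(-5, Mul(5, m)))
Function('t')(A) = Mul(-14, Pow(A, 2)) (Function('t')(A) = Mul(Add(0, -7), Mul(2, Pow(A, 2))) = Mul(-7, Mul(2, Pow(A, 2))) = Mul(-14, Pow(A, 2)))
Pow(Add(Function('t')(Function('H')(-1, 8)), -47415), Rational(1, 2)) = Pow(Add(Mul(-14, Pow(Add(-5, Mul(5, -1)), 2)), -47415), Rational(1, 2)) = Pow(Add(Mul(-14, Pow(Add(-5, -5), 2)), -47415), Rational(1, 2)) = Pow(Add(Mul(-14, Pow(-10, 2)), -47415), Rational(1, 2)) = Pow(Add(Mul(-14, 100), -47415), Rational(1, 2)) = Pow(Add(-1400, -47415), Rational(1, 2)) = Pow(-48815, Rational(1, 2)) = Mul(I, Pow(48815, Rational(1, 2)))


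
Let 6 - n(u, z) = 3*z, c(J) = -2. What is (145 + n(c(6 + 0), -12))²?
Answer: 34969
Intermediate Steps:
n(u, z) = 6 - 3*z
(145 + n(c(6 + 0), -12))² = (145 + (6 - 3*(-12)))² = (145 + (6 + 36))² = (145 + 42)² = 187² = 34969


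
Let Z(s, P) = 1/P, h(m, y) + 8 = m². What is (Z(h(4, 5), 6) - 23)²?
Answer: 18769/36 ≈ 521.36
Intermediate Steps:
h(m, y) = -8 + m²
(Z(h(4, 5), 6) - 23)² = (1/6 - 23)² = (⅙ - 23)² = (-137/6)² = 18769/36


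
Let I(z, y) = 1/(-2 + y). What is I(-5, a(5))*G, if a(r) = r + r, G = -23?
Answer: -23/8 ≈ -2.8750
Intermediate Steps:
a(r) = 2*r
I(-5, a(5))*G = -23/(-2 + 2*5) = -23/(-2 + 10) = -23/8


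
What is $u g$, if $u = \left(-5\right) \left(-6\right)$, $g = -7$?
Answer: $-210$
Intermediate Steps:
$u = 30$
$u g = 30 \left(-7\right) = -210$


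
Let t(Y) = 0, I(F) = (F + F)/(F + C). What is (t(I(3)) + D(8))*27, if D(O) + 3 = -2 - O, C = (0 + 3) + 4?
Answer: -351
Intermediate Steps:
C = 7 (C = 3 + 4 = 7)
I(F) = 2*F/(7 + F) (I(F) = (F + F)/(F + 7) = (2*F)/(7 + F) = 2*F/(7 + F))
D(O) = -5 - O (D(O) = -3 + (-2 - O) = -5 - O)
(t(I(3)) + D(8))*27 = (0 + (-5 - 1*8))*27 = (0 + (-5 - 8))*27 = (0 - 13)*27 = -13*27 = -351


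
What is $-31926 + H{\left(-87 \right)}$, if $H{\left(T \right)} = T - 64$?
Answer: $-32077$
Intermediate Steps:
$H{\left(T \right)} = -64 + T$
$-31926 + H{\left(-87 \right)} = -31926 - 151 = -32077$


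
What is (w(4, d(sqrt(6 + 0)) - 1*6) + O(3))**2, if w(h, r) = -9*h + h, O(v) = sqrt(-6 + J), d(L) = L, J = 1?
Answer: (32 - I*sqrt(5))**2 ≈ 1019.0 - 143.11*I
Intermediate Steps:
O(v) = I*sqrt(5) (O(v) = sqrt(-6 + 1) = sqrt(-5) = I*sqrt(5))
w(h, r) = -8*h
(w(4, d(sqrt(6 + 0)) - 1*6) + O(3))**2 = (-8*4 + I*sqrt(5))**2 = (-32 + I*sqrt(5))**2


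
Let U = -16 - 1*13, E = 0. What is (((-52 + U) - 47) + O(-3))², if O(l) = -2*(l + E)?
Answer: 14884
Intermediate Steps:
O(l) = -2*l (O(l) = -2*(l + 0) = -2*l)
U = -29 (U = -16 - 13 = -29)
(((-52 + U) - 47) + O(-3))² = (((-52 - 29) - 47) - 2*(-3))² = ((-81 - 47) + 6)² = (-128 + 6)² = (-122)² = 14884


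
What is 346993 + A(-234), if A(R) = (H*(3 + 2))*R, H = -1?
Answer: 348163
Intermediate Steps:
A(R) = -5*R (A(R) = (-(3 + 2))*R = (-1*5)*R = -5*R)
346993 + A(-234) = 346993 - 5*(-234) = 346993 + 1170 = 348163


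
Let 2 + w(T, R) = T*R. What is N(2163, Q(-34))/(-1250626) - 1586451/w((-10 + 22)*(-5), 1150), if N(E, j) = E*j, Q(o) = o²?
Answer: 8793797745/418911142 ≈ 20.992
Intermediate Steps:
w(T, R) = -2 + R*T (w(T, R) = -2 + T*R = -2 + R*T)
N(2163, Q(-34))/(-1250626) - 1586451/w((-10 + 22)*(-5), 1150) = (2163*(-34)²)/(-1250626) - 1586451/(-2 + 1150*((-10 + 22)*(-5))) = (2163*1156)*(-1/1250626) - 1586451/(-2 + 1150*(12*(-5))) = 2500428*(-1/1250626) - 1586451/(-2 + 1150*(-60)) = -12138/6071 - 1586451/(-2 - 69000) = -12138/6071 - 1586451/(-69002) = -12138/6071 - 1586451*(-1/69002) = -12138/6071 + 1586451/69002 = 8793797745/418911142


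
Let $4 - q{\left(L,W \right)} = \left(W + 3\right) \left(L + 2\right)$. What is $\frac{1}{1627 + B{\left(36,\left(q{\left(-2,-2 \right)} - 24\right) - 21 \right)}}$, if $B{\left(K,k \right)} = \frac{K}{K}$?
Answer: $\frac{1}{1628} \approx 0.00061425$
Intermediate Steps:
$q{\left(L,W \right)} = 4 - \left(2 + L\right) \left(3 + W\right)$ ($q{\left(L,W \right)} = 4 - \left(W + 3\right) \left(L + 2\right) = 4 - \left(3 + W\right) \left(2 + L\right) = 4 - \left(2 + L\right) \left(3 + W\right)$)
$B{\left(K,k \right)} = 1$
$\frac{1}{1627 + B{\left(36,\left(q{\left(-2,-2 \right)} - 24\right) - 21 \right)}} = \frac{1}{1627 + 1} = \frac{1}{1628}$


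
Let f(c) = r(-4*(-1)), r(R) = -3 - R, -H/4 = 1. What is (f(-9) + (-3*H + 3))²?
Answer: 64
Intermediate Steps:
H = -4 (H = -4*1 = -4)
f(c) = -7 (f(c) = -3 - (-4)*(-1) = -3 - 1*4 = -3 - 4 = -7)
(f(-9) + (-3*H + 3))² = (-7 + (-3*(-4) + 3))² = (-7 + (12 + 3))² = (-7 + 15)² = 8² = 64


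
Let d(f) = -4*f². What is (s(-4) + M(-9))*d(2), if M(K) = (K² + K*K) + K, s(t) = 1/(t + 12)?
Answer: -2450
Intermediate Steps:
s(t) = 1/(12 + t)
M(K) = K + 2*K² (M(K) = (K² + K²) + K = 2*K² + K = K + 2*K²)
(s(-4) + M(-9))*d(2) = (1/(12 - 4) - 9*(1 + 2*(-9)))*(-4*2²) = (1/8 - 9*(1 - 18))*(-4*4) = (⅛ - 9*(-17))*(-16) = (⅛ + 153)*(-16) = (1225/8)*(-16) = -2450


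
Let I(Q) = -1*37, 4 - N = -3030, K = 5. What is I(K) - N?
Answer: -3071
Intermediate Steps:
N = 3034 (N = 4 - 1*(-3030) = 4 + 3030 = 3034)
I(Q) = -37
I(K) - N = -37 - 1*3034 = -37 - 3034 = -3071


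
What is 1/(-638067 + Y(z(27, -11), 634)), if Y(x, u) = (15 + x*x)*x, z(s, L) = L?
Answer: -1/639563 ≈ -1.5636e-6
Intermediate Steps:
Y(x, u) = x*(15 + x²) (Y(x, u) = (15 + x²)*x = x*(15 + x²))
1/(-638067 + Y(z(27, -11), 634)) = 1/(-638067 - 11*(15 + (-11)²)) = 1/(-638067 - 11*(15 + 121)) = 1/(-638067 - 11*136) = 1/(-638067 - 1496) = 1/(-639563) = -1/639563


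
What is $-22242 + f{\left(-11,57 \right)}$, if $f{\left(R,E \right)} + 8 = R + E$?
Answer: $-22204$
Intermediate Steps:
$f{\left(R,E \right)} = -8 + E + R$ ($f{\left(R,E \right)} = -8 + \left(R + E\right) = -8 + \left(E + R\right) = -8 + E + R$)
$-22242 + f{\left(-11,57 \right)} = -22242 - -38 = -22242 + 38 = -22204$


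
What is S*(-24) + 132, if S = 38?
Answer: -780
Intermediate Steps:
S*(-24) + 132 = 38*(-24) + 132 = -912 + 132 = -780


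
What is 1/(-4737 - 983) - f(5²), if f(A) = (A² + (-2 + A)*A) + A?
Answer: -7007001/5720 ≈ -1225.0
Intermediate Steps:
f(A) = A + A² + A*(-2 + A) (f(A) = (A² + A*(-2 + A)) + A = A + A² + A*(-2 + A))
1/(-4737 - 983) - f(5²) = 1/(-4737 - 983) - 5²*(-1 + 2*5²) = 1/(-5720) - 25*(-1 + 2*25) = -1/5720 - 25*(-1 + 50) = -1/5720 - 25*49 = -1/5720 - 1*1225 = -1/5720 - 1225 = -7007001/5720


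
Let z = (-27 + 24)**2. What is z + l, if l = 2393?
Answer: 2402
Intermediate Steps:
z = 9 (z = (-3)**2 = 9)
z + l = 9 + 2393 = 2402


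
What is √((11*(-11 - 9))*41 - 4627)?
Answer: I*√13647 ≈ 116.82*I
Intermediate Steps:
√((11*(-11 - 9))*41 - 4627) = √((11*(-20))*41 - 4627) = √(-220*41 - 4627) = √(-9020 - 4627) = √(-13647) = I*√13647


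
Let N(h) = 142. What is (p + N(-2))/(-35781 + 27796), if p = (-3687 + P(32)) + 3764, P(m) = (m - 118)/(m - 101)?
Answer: -15197/550965 ≈ -0.027583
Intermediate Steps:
P(m) = (-118 + m)/(-101 + m)
p = 5399/69 (p = (-3687 + (-118 + 32)/(-101 + 32)) + 3764 = (-3687 - 86/(-69)) + 3764 = (-3687 - 1/69*(-86)) + 3764 = (-3687 + 86/69) + 3764 = -254317/69 + 3764 = 5399/69 ≈ 78.246)
(p + N(-2))/(-35781 + 27796) = (5399/69 + 142)/(-35781 + 27796) = (15197/69)/(-7985) = (15197/69)*(-1/7985) = -15197/550965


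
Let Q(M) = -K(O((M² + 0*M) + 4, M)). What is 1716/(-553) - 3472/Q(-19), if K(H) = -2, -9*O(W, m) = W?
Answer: -961724/553 ≈ -1739.1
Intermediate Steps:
O(W, m) = -W/9
Q(M) = 2 (Q(M) = -1*(-2) = 2)
1716/(-553) - 3472/Q(-19) = 1716/(-553) - 3472/2 = 1716*(-1/553) - 3472*½ = -1716/553 - 1736 = -961724/553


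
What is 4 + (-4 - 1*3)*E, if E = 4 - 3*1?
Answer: -3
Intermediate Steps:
E = 1 (E = 4 - 3 = 1)
4 + (-4 - 1*3)*E = 4 + (-4 - 1*3)*1 = 4 + (-4 - 3)*1 = 4 - 7*1 = 4 - 7 = -3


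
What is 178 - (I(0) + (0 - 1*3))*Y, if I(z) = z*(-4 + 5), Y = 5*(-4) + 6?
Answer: 136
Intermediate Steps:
Y = -14 (Y = -20 + 6 = -14)
I(z) = z (I(z) = z*1 = z)
178 - (I(0) + (0 - 1*3))*Y = 178 - (0 + (0 - 1*3))*(-14) = 178 - (0 + (0 - 3))*(-14) = 178 - (0 - 3)*(-14) = 178 - (-3)*(-14) = 178 - 1*42 = 178 - 42 = 136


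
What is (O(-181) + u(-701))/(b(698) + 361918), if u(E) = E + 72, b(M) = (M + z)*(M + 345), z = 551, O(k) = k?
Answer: -54/110975 ≈ -0.00048660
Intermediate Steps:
b(M) = (345 + M)*(551 + M) (b(M) = (M + 551)*(M + 345) = (551 + M)*(345 + M) = (345 + M)*(551 + M))
u(E) = 72 + E
(O(-181) + u(-701))/(b(698) + 361918) = (-181 + (72 - 701))/((190095 + 698**2 + 896*698) + 361918) = (-181 - 629)/((190095 + 487204 + 625408) + 361918) = -810/(1302707 + 361918) = -810/1664625 = -810*1/1664625 = -54/110975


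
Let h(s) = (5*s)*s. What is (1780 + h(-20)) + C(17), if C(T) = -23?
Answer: 3757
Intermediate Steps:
h(s) = 5*s**2
(1780 + h(-20)) + C(17) = (1780 + 5*(-20)**2) - 23 = (1780 + 5*400) - 23 = (1780 + 2000) - 23 = 3780 - 23 = 3757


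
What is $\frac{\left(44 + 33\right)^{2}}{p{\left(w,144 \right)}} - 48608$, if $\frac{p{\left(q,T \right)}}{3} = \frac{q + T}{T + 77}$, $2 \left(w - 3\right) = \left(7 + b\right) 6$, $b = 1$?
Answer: $- \frac{23625595}{513} \approx -46054.0$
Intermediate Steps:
$w = 27$ ($w = 3 + \frac{\left(7 + 1\right) 6}{2} = 3 + \frac{8 \cdot 6}{2} = 3 + \frac{1}{2} \cdot 48 = 3 + 24 = 27$)
$p{\left(q,T \right)} = \frac{3 \left(T + q\right)}{77 + T}$ ($p{\left(q,T \right)} = 3 \frac{q + T}{T + 77} = 3 \frac{T + q}{77 + T} = \frac{3 \left(T + q\right)}{77 + T}$)
$\frac{\left(44 + 33\right)^{2}}{p{\left(w,144 \right)}} - 48608 = \frac{\left(44 + 33\right)^{2}}{3 \frac{1}{77 + 144} \left(144 + 27\right)} - 48608 = \frac{77^{2}}{3 \cdot \frac{1}{221} \cdot 171} - 48608 = \frac{5929}{3 \cdot \frac{1}{221} \cdot 171} - 48608 = \frac{5929}{\frac{513}{221}} - 48608 = 5929 \cdot \frac{221}{513} - 48608 = \frac{1310309}{513} - 48608 = - \frac{23625595}{513}$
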